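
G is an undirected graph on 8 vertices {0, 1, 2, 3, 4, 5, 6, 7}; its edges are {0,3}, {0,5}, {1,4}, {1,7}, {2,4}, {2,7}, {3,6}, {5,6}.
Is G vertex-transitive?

G has two connected components, {1, 2, 4, 7} and {0, 3, 5, 6}; each is 2-regular, so G = C_4 ⊔ C_4. With two isomorphic components, Aut(G) = Aut(C_4) ≀ S_2 = (D_4 × D_4) ⋊ Z_2: permute each cycle by D_4, then optionally swap the two cycles. Order 2·(2·4)² = 128. This group acts transitively on the 8 vertices.

Yes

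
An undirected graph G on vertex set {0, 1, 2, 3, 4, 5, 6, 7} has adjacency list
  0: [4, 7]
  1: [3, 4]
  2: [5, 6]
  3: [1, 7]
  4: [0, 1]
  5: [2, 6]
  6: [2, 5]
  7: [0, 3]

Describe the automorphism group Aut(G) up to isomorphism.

D_3 × D_5

G has two connected components, {0, 1, 3, 4, 7} and {2, 5, 6}; each is 2-regular, so G = C_5 ⊔ C_3. No automorphism exchanges components of different sizes, hence Aut(G) is the direct product D_3 × D_5, order 60.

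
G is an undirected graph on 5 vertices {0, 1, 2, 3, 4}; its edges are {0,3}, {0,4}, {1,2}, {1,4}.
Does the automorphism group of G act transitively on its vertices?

No

Automorphisms preserve degree, but G has vertices of degree 1 and vertices of degree 2; no automorphism maps one to the other, so G is not vertex-transitive.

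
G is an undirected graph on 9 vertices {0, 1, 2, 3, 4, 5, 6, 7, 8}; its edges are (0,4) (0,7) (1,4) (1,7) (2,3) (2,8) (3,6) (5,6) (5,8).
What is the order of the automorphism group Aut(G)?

80

G has two connected components, {2, 3, 5, 6, 8} and {0, 1, 4, 7}; each is 2-regular, so G = C_5 ⊔ C_4. The components are non-isomorphic (different sizes), so Aut(G) = Aut(C_4) × Aut(C_5) = D_4 × D_5 of order 8·10 = 80.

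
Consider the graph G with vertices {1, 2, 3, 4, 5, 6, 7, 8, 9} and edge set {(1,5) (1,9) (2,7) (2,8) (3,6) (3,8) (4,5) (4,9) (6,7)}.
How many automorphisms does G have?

80

G has two connected components, {2, 3, 6, 7, 8} and {1, 4, 5, 9}; each is 2-regular, so G = C_5 ⊔ C_4. The components are non-isomorphic (different sizes), so Aut(G) = Aut(C_4) × Aut(C_5) = D_4 × D_5 of order 8·10 = 80.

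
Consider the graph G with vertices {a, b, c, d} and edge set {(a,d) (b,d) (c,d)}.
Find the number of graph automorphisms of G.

6

Vertex d has degree 3 and every other vertex has degree 1, so G is the star K_{1,3} with centre d. Any automorphism fixes the centre and permutes the 3 leaves freely, so Aut(G) ≅ S_3 of order 3! = 6.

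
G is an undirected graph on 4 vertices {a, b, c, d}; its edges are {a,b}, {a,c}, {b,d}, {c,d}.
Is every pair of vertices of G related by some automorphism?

Every vertex has degree 2 and the graph is connected, so G is the 4-cycle C_4. C_4 has 4 rotations and 4 reflections, so Aut(C_4) ≅ D_4 of order 8. This group acts transitively on the 4 vertices.

Yes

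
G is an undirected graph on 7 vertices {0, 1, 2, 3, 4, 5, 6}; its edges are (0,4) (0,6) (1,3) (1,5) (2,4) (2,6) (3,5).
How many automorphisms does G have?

48

G has two connected components, {0, 2, 4, 6} and {1, 3, 5}; each is 2-regular, so G = C_4 ⊔ C_3. The components are non-isomorphic (different sizes), so Aut(G) = Aut(C_3) × Aut(C_4) = D_3 × D_4 of order 6·8 = 48.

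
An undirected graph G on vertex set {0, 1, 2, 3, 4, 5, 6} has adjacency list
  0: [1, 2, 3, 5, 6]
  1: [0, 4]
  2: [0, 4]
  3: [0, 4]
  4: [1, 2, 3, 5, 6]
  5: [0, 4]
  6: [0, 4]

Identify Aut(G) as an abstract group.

The vertices split by degree into {0, 4} (degree 5) and {1, 2, 3, 5, 6} (degree 2); every edge runs between the two parts, so G is the complete bipartite graph K_{2,5}. The parts have unequal sizes, so no automorphism swaps them; each part is permuted independently, giving S_2 × S_5 of order 2!·5! = 240.

S_2 × S_5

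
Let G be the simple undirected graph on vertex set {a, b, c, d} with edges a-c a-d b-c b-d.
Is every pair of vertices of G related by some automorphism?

Yes

G is 2-regular and connected on 4 vertices, i.e. the cycle C_4. C_4 has 4 rotations and 4 reflections, so Aut(C_4) ≅ D_4 of order 8. This group acts transitively on the 4 vertices.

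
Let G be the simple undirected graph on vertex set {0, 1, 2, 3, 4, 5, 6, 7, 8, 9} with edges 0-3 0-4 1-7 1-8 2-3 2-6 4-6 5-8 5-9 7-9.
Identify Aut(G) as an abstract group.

G has two connected components, {1, 5, 7, 8, 9} and {0, 2, 3, 4, 6}; each is 2-regular, so G = C_5 ⊔ C_5. Aut of a disjoint union of two copies of C_5 is the wreath product D_5 ≀ Z_2, of order 2·10² = 200.

D_5 ≀ Z_2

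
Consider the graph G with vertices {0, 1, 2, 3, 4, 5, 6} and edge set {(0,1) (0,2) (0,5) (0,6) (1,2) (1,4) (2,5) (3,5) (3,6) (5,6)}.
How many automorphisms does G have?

1

Degrees alone do not determine every vertex (e.g. 0 and 5 both have degree 4), but their neighbour-degree multisets differ: N(0) has degrees [3, 3, 3, 4] while N(5) has degrees [2, 3, 3, 4]. Repeating this refinement separates all vertices, so the only automorphism is the identity.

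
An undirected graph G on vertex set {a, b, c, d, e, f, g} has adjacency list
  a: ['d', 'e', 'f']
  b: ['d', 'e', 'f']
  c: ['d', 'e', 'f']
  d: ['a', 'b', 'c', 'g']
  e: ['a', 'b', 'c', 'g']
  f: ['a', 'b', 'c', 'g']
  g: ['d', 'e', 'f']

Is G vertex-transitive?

No

Automorphisms preserve degree, but G has vertices of degree 3 and vertices of degree 4; no automorphism maps one to the other, so G is not vertex-transitive.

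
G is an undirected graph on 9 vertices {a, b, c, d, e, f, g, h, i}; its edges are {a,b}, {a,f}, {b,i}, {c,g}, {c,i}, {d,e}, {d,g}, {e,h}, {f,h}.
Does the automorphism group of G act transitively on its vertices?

Yes

Every vertex has degree 2 and the graph is connected, so G is the 9-cycle C_9. C_9 has 9 rotations and 9 reflections, so Aut(C_9) ≅ D_9 of order 18. Under this action every vertex can be carried to every other, so G is vertex-transitive.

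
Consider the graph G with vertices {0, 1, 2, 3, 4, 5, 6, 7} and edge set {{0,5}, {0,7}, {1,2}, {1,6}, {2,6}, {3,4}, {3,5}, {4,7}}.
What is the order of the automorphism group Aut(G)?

G has two connected components, {0, 3, 4, 5, 7} and {1, 2, 6}; each is 2-regular, so G = C_5 ⊔ C_3. The components are non-isomorphic (different sizes), so Aut(G) = Aut(C_5) × Aut(C_3) = D_5 × D_3 of order 10·6 = 60.

60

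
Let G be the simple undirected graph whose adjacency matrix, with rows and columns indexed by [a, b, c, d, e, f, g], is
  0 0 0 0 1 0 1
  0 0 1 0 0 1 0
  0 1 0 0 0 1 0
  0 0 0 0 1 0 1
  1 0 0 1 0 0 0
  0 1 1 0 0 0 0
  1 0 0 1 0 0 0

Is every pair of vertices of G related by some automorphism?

G has two connected components, {a, d, e, g} and {b, c, f}; each is 2-regular, so G = C_4 ⊔ C_3. The orbit of a under Aut(G) is {a, d, e, g}, which does not contain b, so G is not vertex-transitive.

No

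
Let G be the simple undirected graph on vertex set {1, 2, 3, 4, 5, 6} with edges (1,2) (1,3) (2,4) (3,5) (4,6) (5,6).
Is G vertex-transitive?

Yes

Every vertex has degree 2 and the graph is connected, so G is the 6-cycle C_6. The automorphisms of the 6-cycle are exactly the symmetries of a regular 6-gon: the dihedral group D_6, |D_6| = 12. This group acts transitively on the 6 vertices.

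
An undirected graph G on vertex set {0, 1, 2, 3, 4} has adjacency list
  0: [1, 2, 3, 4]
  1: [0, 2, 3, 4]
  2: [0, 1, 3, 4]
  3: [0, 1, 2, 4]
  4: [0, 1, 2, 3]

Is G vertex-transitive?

Every vertex has degree 4, so G is the complete graph K_5. Every bijection on the vertex set is an automorphism of K_5; hence Aut(K_5) ≅ S_5, order 120. Under this action every vertex can be carried to every other, so G is vertex-transitive.

Yes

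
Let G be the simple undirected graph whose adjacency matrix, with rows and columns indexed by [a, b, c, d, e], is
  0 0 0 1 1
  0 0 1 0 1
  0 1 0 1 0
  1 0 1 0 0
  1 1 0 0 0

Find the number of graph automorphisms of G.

10

G is 2-regular and connected on 5 vertices, i.e. the cycle C_5. C_5 has 5 rotations and 5 reflections, so Aut(C_5) ≅ D_5 of order 10.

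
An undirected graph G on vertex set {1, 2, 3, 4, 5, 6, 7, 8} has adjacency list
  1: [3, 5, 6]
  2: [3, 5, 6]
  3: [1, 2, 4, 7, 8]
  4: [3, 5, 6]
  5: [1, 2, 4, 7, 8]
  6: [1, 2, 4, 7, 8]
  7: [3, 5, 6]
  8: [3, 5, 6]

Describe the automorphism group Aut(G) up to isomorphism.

S_5 × S_3

The vertices split by degree into {3, 5, 6} (degree 5) and {1, 2, 4, 7, 8} (degree 3); every edge runs between the two parts, so G is the complete bipartite graph K_{3,5}. The parts have unequal sizes, so no automorphism swaps them; each part is permuted independently, giving S_5 × S_3 of order 5!·3! = 720.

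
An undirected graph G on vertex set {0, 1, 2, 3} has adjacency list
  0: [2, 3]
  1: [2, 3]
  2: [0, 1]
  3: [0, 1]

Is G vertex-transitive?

G is 2-regular and bipartite on 2^2 = 4 vertices with girth 4; it is the hypercube graph Q_2. Aut(Q_2) consists of the signed permutations of the 2 coordinate axes: 2! permutations times 2^2 sign flips, so |Aut| = 2^2·2! = 8. Under this action every vertex can be carried to every other, so G is vertex-transitive.

Yes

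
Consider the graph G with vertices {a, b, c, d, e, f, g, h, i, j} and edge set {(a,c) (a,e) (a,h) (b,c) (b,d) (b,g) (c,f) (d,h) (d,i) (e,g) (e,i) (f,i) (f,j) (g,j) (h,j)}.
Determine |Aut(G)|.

120

G is 3-regular on 10 vertices with no triangles and no 4-cycles (girth 5): this is the Petersen graph. Viewing the Petersen graph as the Kneser graph K(5,2) — vertices are 2-subsets of {1,…,5}, edges join disjoint pairs — its automorphisms are exactly the permutations of the 5-element set, so Aut ≅ S_5 of order 120.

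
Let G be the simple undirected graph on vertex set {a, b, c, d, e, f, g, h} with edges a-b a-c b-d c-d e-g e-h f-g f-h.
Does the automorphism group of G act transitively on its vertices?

G has two connected components, {e, f, g, h} and {a, b, c, d}; each is 2-regular, so G = C_4 ⊔ C_4. Aut of a disjoint union of two copies of C_4 is the wreath product D_4 ≀ Z_2, of order 2·8² = 128. This group acts transitively on the 8 vertices.

Yes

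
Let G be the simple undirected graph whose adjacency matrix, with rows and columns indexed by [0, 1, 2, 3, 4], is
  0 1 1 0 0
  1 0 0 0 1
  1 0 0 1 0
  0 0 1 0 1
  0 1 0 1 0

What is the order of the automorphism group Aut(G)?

Every vertex has degree 2 and the graph is connected, so G is the 5-cycle C_5. C_5 has 5 rotations and 5 reflections, so Aut(C_5) ≅ D_5 of order 10.

10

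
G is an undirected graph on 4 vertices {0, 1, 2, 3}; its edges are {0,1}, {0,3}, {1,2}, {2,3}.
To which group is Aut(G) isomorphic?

Every vertex has degree 2 and the graph is connected, so G is the 4-cycle C_4. C_4 has 4 rotations and 4 reflections, so Aut(C_4) ≅ D_4 of order 8.

D_4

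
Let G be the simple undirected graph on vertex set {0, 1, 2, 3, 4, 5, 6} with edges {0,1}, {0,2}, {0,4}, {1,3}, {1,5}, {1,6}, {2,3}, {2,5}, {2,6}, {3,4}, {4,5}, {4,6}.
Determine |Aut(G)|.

144

The vertices split by degree into {1, 2, 4} (degree 4) and {0, 3, 5, 6} (degree 3); every edge runs between the two parts, so G is the complete bipartite graph K_{3,4}. Automorphisms preserve the bipartition setwise (since the parts differ in size) and act as S_4 × S_3 within it; |Aut| = 144.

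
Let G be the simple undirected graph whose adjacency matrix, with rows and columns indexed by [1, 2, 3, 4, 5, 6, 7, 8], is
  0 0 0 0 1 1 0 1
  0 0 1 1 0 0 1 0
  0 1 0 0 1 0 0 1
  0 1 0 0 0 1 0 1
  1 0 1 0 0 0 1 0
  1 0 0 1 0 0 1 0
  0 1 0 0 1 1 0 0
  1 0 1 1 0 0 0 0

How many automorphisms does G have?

48

G is 3-regular and bipartite on 2^3 = 8 vertices with girth 4; it is the hypercube graph Q_3. The symmetry group of the 3-cube is the hyperoctahedral group B_3 = Z_2 ≀ S_3, of order 2^3·3! = 48.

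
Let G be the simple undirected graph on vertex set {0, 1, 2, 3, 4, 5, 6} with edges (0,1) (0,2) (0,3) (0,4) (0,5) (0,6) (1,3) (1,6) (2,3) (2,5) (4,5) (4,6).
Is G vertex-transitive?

No

Vertex 0 is the only vertex of degree 6, so every automorphism fixes it; G is not vertex-transitive.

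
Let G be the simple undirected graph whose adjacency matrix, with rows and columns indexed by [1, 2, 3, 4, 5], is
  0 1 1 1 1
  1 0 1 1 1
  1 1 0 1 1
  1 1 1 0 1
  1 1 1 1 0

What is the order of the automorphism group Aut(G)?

120

Every vertex has degree 4, so G is the complete graph K_5. Any permutation of the 5 vertices preserves K_5, so Aut(K_5) = S_5 of order 5! = 120.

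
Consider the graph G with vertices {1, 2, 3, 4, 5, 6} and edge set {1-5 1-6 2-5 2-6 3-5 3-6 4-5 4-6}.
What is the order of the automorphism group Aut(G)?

48

The vertices split by degree into {5, 6} (degree 4) and {1, 2, 3, 4} (degree 2); every edge runs between the two parts, so G is the complete bipartite graph K_{2,4}. Automorphisms preserve the bipartition setwise (since the parts differ in size) and act as S_2 × S_4 within it; |Aut| = 48.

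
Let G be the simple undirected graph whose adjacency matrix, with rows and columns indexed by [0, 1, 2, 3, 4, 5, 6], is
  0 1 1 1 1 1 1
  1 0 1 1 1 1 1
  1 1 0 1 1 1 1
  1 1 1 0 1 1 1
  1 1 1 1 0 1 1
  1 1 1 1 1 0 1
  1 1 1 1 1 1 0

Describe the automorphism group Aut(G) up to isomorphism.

the symmetric group on 7 letters

Every vertex has degree 6, so G is the complete graph K_7. Every bijection on the vertex set is an automorphism of K_7; hence Aut(K_7) ≅ S_7, order 5040.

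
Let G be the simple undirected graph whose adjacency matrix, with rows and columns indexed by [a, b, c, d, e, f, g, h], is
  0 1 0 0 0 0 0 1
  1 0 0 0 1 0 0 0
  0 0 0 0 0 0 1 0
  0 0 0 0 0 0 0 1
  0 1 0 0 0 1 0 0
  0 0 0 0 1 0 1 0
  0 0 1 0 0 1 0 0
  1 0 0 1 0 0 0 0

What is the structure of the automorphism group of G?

The degree sequence is [2, 2, 1, 1, 2, 2, 2, 2]; the two degree-1 vertices c and d are the ends of a path, so G = P_8. The only nontrivial automorphism of a path is the end-to-end reflection, so Aut(G) ≅ Z_2.

C_2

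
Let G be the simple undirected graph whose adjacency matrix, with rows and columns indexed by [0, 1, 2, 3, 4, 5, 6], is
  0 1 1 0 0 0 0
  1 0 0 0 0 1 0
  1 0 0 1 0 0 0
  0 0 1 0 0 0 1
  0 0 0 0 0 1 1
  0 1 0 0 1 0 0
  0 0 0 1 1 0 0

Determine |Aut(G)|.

14

Every vertex has degree 2 and the graph is connected, so G is the 7-cycle C_7. C_7 has 7 rotations and 7 reflections, so Aut(C_7) ≅ D_7 of order 14.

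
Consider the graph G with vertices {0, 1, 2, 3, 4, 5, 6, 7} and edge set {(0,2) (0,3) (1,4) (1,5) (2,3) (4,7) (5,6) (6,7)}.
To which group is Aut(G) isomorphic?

G has two connected components, {1, 4, 5, 6, 7} and {0, 2, 3}; each is 2-regular, so G = C_5 ⊔ C_3. No automorphism exchanges components of different sizes, hence Aut(G) is the direct product D_5 × D_3, order 60.

D_5 × D_3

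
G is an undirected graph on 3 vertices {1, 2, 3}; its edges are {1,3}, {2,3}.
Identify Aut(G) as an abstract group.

The degree sequence is [1, 1, 2]; the two degree-1 vertices 1 and 2 are the ends of a path, so G = P_3. The only nontrivial automorphism of a path is the end-to-end reflection, so Aut(G) ≅ Z_2.

Z_2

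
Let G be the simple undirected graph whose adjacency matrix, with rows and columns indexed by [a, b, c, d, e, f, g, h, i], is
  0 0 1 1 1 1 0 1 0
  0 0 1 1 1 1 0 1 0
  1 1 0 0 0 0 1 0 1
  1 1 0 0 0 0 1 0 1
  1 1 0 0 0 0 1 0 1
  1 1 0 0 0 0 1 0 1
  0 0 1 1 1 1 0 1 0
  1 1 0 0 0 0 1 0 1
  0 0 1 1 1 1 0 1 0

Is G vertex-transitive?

No

Automorphisms preserve degree, but G has vertices of degree 4 and vertices of degree 5; no automorphism maps one to the other, so G is not vertex-transitive.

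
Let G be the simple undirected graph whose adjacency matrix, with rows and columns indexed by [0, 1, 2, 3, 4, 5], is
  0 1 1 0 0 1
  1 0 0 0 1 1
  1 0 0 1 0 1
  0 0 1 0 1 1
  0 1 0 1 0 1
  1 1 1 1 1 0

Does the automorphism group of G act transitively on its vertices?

No

Vertex 5 is the only vertex of degree 5, so every automorphism fixes it; G is not vertex-transitive.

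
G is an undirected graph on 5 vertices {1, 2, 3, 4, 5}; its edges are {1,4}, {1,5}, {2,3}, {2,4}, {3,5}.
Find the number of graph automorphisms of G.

10

G is 2-regular and connected on 5 vertices, i.e. the cycle C_5. The automorphisms of the 5-cycle are exactly the symmetries of a regular 5-gon: the dihedral group D_5, |D_5| = 10.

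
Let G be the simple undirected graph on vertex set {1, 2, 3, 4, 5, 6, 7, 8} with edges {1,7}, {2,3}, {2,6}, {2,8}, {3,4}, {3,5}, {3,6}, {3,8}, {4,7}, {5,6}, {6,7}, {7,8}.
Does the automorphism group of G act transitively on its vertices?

Vertex 1 is the only vertex of degree 1, so every automorphism fixes it; G is not vertex-transitive.

No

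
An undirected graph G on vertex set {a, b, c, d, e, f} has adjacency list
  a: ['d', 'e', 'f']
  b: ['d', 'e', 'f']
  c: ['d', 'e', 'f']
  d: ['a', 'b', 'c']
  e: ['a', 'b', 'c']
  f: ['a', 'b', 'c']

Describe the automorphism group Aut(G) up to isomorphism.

G is 3-regular and bipartite with parts {d, e, f} and {a, b, c} (each part is independent and every cross-pair is an edge), so G = K_{3,3}. Each part can be permuted independently (S_3 × S_3) and the two equal-size parts can also be swapped, giving (S_3 × S_3) ⋊ Z_2 of order 2·(3!)² = 72.

S_3 ≀ Z_2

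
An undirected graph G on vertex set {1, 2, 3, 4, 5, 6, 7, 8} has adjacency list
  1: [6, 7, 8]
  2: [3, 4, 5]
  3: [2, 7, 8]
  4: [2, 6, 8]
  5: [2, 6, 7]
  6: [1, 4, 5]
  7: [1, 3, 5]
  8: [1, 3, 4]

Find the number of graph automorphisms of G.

48

G is 3-regular and bipartite on 2^3 = 8 vertices with girth 4; it is the hypercube graph Q_3. The symmetry group of the 3-cube is the hyperoctahedral group B_3 = Z_2 ≀ S_3, of order 2^3·3! = 48.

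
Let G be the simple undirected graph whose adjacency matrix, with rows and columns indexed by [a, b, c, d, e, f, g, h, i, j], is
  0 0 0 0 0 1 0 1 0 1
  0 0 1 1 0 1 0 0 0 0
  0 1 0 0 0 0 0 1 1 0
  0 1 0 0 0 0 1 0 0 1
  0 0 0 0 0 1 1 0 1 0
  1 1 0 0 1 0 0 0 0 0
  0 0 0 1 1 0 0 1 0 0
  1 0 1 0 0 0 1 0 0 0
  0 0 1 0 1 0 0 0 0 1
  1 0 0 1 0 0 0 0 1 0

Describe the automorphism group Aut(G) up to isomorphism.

S_5

G is 3-regular on 10 vertices with no triangles and no 4-cycles (girth 5): this is the Petersen graph. It is a classical fact that the Petersen graph has automorphism group S_5 (order 120), arising from its description as the Kneser graph K(5,2).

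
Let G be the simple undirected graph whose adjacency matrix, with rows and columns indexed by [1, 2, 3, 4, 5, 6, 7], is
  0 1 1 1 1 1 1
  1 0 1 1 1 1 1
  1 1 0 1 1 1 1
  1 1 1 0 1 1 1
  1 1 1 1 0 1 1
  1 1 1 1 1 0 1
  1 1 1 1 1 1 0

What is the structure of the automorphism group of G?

All 7 vertices are pairwise adjacent: G = K_7. Any permutation of the 7 vertices preserves K_7, so Aut(K_7) = S_7 of order 7! = 5040.

the symmetric group on 7 letters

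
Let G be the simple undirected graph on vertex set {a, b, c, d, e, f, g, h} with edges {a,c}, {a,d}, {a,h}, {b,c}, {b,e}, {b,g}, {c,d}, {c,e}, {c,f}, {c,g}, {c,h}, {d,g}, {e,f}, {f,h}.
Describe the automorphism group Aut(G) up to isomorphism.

Vertex c is the unique vertex of degree 7; the remaining 7 vertices each have degree 3 and induce a cycle, so G is the wheel on 8 vertices with hub c. With the hub fixed, the remaining symmetry is that of the rim cycle C_7, giving the dihedral group D_7.

D_7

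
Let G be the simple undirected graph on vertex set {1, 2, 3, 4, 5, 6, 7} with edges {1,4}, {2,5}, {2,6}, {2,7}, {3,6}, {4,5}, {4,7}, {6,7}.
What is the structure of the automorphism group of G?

The degree sequence is [1, 3, 1, 3, 2, 3, 3]. Checking the degree-preserving permutations of the vertex set shows that none except the identity preserves every edge, so Aut(G) is trivial.

the trivial group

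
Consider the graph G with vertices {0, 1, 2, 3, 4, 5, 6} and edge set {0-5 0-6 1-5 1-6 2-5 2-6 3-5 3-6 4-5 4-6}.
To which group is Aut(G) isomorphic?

S_2 × S_5

The vertices split by degree into {5, 6} (degree 5) and {0, 1, 2, 3, 4} (degree 2); every edge runs between the two parts, so G is the complete bipartite graph K_{2,5}. Automorphisms preserve the bipartition setwise (since the parts differ in size) and act as S_2 × S_5 within it; |Aut| = 240.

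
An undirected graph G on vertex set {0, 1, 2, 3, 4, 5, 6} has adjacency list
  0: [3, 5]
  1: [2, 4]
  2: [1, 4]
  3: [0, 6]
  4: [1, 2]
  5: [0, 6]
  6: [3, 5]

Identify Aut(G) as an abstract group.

G has two connected components, {0, 3, 5, 6} and {1, 2, 4}; each is 2-regular, so G = C_4 ⊔ C_3. The components are non-isomorphic (different sizes), so Aut(G) = Aut(C_4) × Aut(C_3) = D_4 × D_3 of order 8·6 = 48.

D_4 × D_3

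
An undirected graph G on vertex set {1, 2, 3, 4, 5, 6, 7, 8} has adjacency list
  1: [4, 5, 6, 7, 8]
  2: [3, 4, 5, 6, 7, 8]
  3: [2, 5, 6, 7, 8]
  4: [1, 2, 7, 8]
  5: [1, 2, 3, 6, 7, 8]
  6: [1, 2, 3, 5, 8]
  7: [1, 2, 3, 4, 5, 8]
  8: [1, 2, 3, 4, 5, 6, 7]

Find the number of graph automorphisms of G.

1

The degree sequence is [5, 6, 5, 4, 6, 5, 6, 7]. Checking the degree-preserving permutations of the vertex set shows that none except the identity preserves every edge, so Aut(G) is trivial.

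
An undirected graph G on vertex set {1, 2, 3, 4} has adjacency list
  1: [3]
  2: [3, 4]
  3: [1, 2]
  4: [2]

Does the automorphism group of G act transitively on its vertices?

No

Automorphisms preserve degree, but G has vertices of degree 1 and vertices of degree 2; no automorphism maps one to the other, so G is not vertex-transitive.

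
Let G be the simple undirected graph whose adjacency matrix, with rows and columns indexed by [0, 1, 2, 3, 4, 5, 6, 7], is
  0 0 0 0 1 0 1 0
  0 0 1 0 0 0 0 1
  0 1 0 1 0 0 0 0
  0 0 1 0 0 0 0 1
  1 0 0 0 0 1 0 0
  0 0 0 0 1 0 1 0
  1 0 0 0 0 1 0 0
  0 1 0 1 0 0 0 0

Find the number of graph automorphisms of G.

128

G has two connected components, {1, 2, 3, 7} and {0, 4, 5, 6}; each is 2-regular, so G = C_4 ⊔ C_4. Aut of a disjoint union of two copies of C_4 is the wreath product D_4 ≀ Z_2, of order 2·8² = 128.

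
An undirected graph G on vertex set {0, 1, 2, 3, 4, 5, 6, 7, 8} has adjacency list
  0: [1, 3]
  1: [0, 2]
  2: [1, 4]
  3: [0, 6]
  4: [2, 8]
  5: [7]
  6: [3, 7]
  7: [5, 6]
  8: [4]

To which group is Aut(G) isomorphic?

the cyclic group of order 2

The degree sequence is [2, 2, 2, 2, 2, 1, 2, 2, 1]; the two degree-1 vertices 5 and 8 are the ends of a path, so G = P_9. A path has exactly one nontrivial symmetry — reversal — giving Aut(G) of order 2.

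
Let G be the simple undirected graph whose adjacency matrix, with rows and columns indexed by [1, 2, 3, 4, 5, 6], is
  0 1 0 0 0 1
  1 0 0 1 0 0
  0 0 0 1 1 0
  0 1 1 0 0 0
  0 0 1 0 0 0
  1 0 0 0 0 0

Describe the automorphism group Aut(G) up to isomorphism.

C_2

The degree sequence is [2, 2, 2, 2, 1, 1]; the two degree-1 vertices 5 and 6 are the ends of a path, so G = P_6. The only nontrivial automorphism of a path is the end-to-end reflection, so Aut(G) ≅ Z_2.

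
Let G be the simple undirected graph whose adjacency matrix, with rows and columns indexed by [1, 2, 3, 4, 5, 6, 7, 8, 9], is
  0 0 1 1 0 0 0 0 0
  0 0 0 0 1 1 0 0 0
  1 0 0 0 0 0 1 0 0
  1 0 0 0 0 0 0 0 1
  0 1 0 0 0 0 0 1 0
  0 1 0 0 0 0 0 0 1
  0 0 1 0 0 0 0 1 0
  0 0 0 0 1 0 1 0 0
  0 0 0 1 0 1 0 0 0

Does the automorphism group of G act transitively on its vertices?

G is 2-regular and connected on 9 vertices, i.e. the cycle C_9. The automorphisms of the 9-cycle are exactly the symmetries of a regular 9-gon: the dihedral group D_9, |D_9| = 18. Under this action every vertex can be carried to every other, so G is vertex-transitive.

Yes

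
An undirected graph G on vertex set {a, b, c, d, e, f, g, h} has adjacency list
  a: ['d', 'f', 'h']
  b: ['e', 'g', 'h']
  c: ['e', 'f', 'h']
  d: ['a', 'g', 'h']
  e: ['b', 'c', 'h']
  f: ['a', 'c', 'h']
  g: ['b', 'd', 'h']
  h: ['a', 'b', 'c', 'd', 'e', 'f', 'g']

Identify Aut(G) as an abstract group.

D_7

Vertex h is the unique vertex of degree 7; the remaining 7 vertices each have degree 3 and induce a cycle, so G is the wheel on 8 vertices with hub h. Every automorphism fixes the hub and acts on the rim 7-cycle, so Aut(G) ≅ Aut(C_7) = D_7 of order 14.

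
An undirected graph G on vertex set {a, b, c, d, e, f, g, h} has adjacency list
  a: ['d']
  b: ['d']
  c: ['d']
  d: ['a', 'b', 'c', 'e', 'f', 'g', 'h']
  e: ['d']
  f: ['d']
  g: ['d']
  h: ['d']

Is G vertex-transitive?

Vertex d is the only vertex of degree 7, so every automorphism fixes it; G is not vertex-transitive.

No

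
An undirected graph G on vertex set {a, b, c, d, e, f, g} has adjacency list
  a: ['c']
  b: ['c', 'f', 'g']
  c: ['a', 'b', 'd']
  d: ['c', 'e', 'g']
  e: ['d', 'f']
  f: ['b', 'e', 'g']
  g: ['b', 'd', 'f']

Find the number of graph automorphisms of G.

The degree sequence is [1, 3, 3, 3, 2, 3, 3]. Checking the degree-preserving permutations of the vertex set shows that none except the identity preserves every edge, so Aut(G) is trivial.

1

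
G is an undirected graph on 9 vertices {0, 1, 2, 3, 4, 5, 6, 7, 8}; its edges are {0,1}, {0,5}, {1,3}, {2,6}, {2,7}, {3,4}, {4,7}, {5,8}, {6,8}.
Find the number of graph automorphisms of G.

G is 2-regular and connected on 9 vertices, i.e. the cycle C_9. C_9 has 9 rotations and 9 reflections, so Aut(C_9) ≅ D_9 of order 18.

18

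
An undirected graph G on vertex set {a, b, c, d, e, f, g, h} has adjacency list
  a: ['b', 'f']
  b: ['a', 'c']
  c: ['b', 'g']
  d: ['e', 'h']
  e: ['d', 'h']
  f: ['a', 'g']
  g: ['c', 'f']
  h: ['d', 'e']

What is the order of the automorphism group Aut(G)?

G has two connected components, {a, b, c, f, g} and {d, e, h}; each is 2-regular, so G = C_5 ⊔ C_3. No automorphism exchanges components of different sizes, hence Aut(G) is the direct product D_5 × D_3, order 60.

60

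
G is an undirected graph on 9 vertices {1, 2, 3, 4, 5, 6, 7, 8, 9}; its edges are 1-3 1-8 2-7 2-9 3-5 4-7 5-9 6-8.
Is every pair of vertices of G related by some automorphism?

No

Automorphisms preserve degree, but G has vertices of degree 1 and vertices of degree 2; no automorphism maps one to the other, so G is not vertex-transitive.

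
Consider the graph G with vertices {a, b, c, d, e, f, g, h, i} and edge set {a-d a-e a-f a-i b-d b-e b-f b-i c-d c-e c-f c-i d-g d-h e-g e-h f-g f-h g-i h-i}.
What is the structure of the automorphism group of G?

The vertices split by degree into {d, e, f, i} (degree 5) and {a, b, c, g, h} (degree 4); every edge runs between the two parts, so G is the complete bipartite graph K_{4,5}. The parts have unequal sizes, so no automorphism swaps them; each part is permuted independently, giving S_5 × S_4 of order 5!·4! = 2880.

S_5 × S_4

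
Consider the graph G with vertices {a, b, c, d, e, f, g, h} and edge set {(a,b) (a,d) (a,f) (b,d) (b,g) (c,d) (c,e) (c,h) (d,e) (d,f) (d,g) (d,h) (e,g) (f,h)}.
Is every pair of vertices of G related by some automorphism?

Vertex d is the only vertex of degree 7, so every automorphism fixes it; G is not vertex-transitive.

No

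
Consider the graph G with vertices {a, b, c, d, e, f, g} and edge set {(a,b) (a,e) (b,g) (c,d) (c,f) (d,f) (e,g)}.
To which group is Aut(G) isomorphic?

D_4 × D_3

G has two connected components, {a, b, e, g} and {c, d, f}; each is 2-regular, so G = C_4 ⊔ C_3. The components are non-isomorphic (different sizes), so Aut(G) = Aut(C_4) × Aut(C_3) = D_4 × D_3 of order 8·6 = 48.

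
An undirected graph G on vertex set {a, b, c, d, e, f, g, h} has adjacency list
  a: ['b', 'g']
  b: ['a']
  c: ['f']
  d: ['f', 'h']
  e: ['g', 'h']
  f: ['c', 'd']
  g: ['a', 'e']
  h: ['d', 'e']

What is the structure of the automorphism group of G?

The degree sequence is [2, 1, 1, 2, 2, 2, 2, 2]; the two degree-1 vertices b and c are the ends of a path, so G = P_8. The only nontrivial automorphism of a path is the end-to-end reflection, so Aut(G) ≅ Z_2.

the cyclic group of order 2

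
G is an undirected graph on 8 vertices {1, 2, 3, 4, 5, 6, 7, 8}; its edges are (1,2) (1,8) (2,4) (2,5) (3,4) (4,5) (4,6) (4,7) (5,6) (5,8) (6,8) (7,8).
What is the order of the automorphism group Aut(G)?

1

Degrees alone do not determine every vertex (e.g. 1 and 7 both have degree 2), but their neighbour-degree multisets differ: N(1) has degrees [3, 4] while N(7) has degrees [4, 5]. Repeating this refinement separates all vertices, so the only automorphism is the identity.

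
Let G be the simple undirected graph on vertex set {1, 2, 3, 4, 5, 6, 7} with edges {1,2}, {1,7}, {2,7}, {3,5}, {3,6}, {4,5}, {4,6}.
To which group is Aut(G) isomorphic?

G has two connected components, {3, 4, 5, 6} and {1, 2, 7}; each is 2-regular, so G = C_4 ⊔ C_3. The components are non-isomorphic (different sizes), so Aut(G) = Aut(C_3) × Aut(C_4) = D_3 × D_4 of order 6·8 = 48.

D_3 × D_4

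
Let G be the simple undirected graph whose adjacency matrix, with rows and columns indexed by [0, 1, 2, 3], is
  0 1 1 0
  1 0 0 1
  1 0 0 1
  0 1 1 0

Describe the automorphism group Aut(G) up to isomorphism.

the dihedral group of order 8

G is 2-regular and connected on 4 vertices, i.e. the cycle C_4. C_4 has 4 rotations and 4 reflections, so Aut(C_4) ≅ D_4 of order 8.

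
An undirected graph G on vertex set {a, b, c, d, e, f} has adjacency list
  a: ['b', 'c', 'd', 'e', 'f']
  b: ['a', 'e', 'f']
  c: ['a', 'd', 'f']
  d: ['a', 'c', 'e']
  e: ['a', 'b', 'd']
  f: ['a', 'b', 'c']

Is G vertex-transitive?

Vertex a is the only vertex of degree 5, so every automorphism fixes it; G is not vertex-transitive.

No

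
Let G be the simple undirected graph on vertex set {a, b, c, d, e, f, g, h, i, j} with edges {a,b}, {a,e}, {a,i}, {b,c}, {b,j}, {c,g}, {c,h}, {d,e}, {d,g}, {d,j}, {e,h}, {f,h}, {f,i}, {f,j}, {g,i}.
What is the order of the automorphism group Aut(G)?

120

G is 3-regular on 10 vertices with no triangles and no 4-cycles (girth 5): this is the Petersen graph. Viewing the Petersen graph as the Kneser graph K(5,2) — vertices are 2-subsets of {1,…,5}, edges join disjoint pairs — its automorphisms are exactly the permutations of the 5-element set, so Aut ≅ S_5 of order 120.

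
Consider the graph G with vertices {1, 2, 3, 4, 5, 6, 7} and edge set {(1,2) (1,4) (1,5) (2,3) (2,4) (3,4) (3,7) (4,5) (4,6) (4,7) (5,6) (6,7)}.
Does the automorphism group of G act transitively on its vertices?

Vertex 4 is the only vertex of degree 6, so every automorphism fixes it; G is not vertex-transitive.

No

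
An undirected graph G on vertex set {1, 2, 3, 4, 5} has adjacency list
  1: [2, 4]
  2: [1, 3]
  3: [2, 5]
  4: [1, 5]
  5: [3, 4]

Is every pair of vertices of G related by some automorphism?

Every vertex has degree 2 and the graph is connected, so G is the 5-cycle C_5. C_5 has 5 rotations and 5 reflections, so Aut(C_5) ≅ D_5 of order 10. This group acts transitively on the 5 vertices.

Yes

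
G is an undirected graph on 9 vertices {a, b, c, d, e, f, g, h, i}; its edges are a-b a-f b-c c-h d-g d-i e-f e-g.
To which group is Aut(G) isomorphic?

the cyclic group of order 2

The degree sequence is [2, 2, 2, 2, 2, 2, 2, 1, 1]; the two degree-1 vertices h and i are the ends of a path, so G = P_9. The only nontrivial automorphism of a path is the end-to-end reflection, so Aut(G) ≅ Z_2.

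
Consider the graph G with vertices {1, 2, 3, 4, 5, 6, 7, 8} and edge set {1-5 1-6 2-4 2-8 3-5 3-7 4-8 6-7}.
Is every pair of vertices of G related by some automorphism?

No

G has two connected components, {1, 3, 5, 6, 7} and {2, 4, 8}; each is 2-regular, so G = C_5 ⊔ C_3. The orbit of 1 under Aut(G) is {1, 3, 5, 6, 7}, which does not contain 2, so G is not vertex-transitive.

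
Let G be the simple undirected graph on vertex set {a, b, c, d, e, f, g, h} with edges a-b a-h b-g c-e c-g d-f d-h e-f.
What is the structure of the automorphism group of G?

Every vertex has degree 2 and the graph is connected, so G is the 8-cycle C_8. C_8 has 8 rotations and 8 reflections, so Aut(C_8) ≅ D_8 of order 16.

D_8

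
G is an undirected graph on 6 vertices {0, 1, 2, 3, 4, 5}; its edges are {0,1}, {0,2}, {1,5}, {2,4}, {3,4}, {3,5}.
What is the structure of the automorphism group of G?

the dihedral group of order 12

G is 2-regular and connected on 6 vertices, i.e. the cycle C_6. C_6 has 6 rotations and 6 reflections, so Aut(C_6) ≅ D_6 of order 12.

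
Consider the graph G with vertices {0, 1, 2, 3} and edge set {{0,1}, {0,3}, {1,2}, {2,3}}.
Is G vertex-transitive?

Yes

G is 2-regular and connected on 4 vertices, i.e. the cycle C_4. The automorphisms of the 4-cycle are exactly the symmetries of a regular 4-gon: the dihedral group D_4, |D_4| = 8. Under this action every vertex can be carried to every other, so G is vertex-transitive.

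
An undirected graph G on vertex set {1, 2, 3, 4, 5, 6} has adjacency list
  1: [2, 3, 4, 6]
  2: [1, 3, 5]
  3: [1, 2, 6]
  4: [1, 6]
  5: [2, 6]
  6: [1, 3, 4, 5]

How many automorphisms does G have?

1

Degrees alone do not determine every vertex (e.g. 1 and 6 both have degree 4), but their neighbour-degree multisets differ: N(1) has degrees [2, 3, 3, 4] while N(6) has degrees [2, 2, 3, 4]. Repeating this refinement separates all vertices, so the only automorphism is the identity.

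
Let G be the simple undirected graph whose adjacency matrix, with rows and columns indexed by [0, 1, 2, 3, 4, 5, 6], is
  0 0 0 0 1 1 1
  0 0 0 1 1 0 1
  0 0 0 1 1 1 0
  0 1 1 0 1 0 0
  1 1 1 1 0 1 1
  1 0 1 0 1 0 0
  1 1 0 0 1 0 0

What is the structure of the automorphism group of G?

D_6

Vertex 4 is the unique vertex of degree 6; the remaining 6 vertices each have degree 3 and induce a cycle, so G is the wheel on 7 vertices with hub 4. Every automorphism fixes the hub and acts on the rim 6-cycle, so Aut(G) ≅ Aut(C_6) = D_6 of order 12.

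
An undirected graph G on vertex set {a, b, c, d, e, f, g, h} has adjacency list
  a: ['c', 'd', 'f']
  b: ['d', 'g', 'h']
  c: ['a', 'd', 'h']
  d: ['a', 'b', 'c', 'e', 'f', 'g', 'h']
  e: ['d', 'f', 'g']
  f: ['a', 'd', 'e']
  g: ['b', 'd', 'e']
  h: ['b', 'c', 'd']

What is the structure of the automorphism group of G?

D_7

Vertex d is the unique vertex of degree 7; the remaining 7 vertices each have degree 3 and induce a cycle, so G is the wheel on 8 vertices with hub d. Every automorphism fixes the hub and acts on the rim 7-cycle, so Aut(G) ≅ Aut(C_7) = D_7 of order 14.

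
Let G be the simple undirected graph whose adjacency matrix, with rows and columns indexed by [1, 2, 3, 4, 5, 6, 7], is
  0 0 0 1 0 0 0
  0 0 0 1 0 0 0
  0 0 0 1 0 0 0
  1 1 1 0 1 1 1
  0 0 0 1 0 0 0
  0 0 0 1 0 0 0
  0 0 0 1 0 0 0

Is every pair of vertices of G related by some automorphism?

No

Vertex 4 is the only vertex of degree 6, so every automorphism fixes it; G is not vertex-transitive.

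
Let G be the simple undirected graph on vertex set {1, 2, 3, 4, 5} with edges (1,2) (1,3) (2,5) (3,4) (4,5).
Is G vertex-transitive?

Every vertex has degree 2 and the graph is connected, so G is the 5-cycle C_5. The automorphisms of the 5-cycle are exactly the symmetries of a regular 5-gon: the dihedral group D_5, |D_5| = 10. Under this action every vertex can be carried to every other, so G is vertex-transitive.

Yes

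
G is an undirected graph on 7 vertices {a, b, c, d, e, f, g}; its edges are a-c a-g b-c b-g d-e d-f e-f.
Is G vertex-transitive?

No

G has two connected components, {a, b, c, g} and {d, e, f}; each is 2-regular, so G = C_4 ⊔ C_3. The orbit of a under Aut(G) is {a, b, c, g}, which does not contain d, so G is not vertex-transitive.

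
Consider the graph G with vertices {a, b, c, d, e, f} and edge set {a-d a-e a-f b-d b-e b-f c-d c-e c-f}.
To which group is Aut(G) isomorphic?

(S_3 × S_3) ⋊ Z_2

G is 3-regular and bipartite with parts {a, b, c} and {d, e, f} (each part is independent and every cross-pair is an edge), so G = K_{3,3}. Aut(K_{3,3}) is the wreath product S_3 ≀ Z_2: permute within each part, then optionally swap the parts; |Aut| = 2·(3!)² = 72.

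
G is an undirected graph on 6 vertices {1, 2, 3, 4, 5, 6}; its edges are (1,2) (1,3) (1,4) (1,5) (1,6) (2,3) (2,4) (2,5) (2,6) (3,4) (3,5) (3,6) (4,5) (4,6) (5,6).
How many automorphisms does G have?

720

Every vertex has degree 5, so G is the complete graph K_6. Every bijection on the vertex set is an automorphism of K_6; hence Aut(K_6) ≅ S_6, order 720.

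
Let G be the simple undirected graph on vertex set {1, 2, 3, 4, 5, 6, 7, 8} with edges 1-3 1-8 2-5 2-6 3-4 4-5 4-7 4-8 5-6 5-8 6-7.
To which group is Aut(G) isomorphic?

The degree sequence is [2, 2, 2, 4, 4, 3, 2, 3]. Checking the degree-preserving permutations of the vertex set shows that none except the identity preserves every edge, so Aut(G) is trivial.

the trivial group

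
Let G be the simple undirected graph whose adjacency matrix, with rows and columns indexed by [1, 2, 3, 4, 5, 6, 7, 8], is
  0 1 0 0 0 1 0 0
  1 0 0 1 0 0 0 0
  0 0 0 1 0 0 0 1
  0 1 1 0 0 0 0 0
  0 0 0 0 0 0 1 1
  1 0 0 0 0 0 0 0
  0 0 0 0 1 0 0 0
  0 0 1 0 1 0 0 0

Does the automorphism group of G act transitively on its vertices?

Automorphisms preserve degree, but G has vertices of degree 1 and vertices of degree 2; no automorphism maps one to the other, so G is not vertex-transitive.

No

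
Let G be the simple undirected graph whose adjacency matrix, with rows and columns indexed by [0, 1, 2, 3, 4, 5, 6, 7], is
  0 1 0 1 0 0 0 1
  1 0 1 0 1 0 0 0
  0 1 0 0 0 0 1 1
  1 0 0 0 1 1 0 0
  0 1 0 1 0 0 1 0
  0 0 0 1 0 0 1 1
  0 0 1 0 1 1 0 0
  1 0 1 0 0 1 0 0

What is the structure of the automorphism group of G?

Z_2^3 ⋊ S_3

G is 3-regular and bipartite on 2^3 = 8 vertices with girth 4; it is the hypercube graph Q_3. The symmetry group of the 3-cube is the hyperoctahedral group B_3 = Z_2 ≀ S_3, of order 2^3·3! = 48.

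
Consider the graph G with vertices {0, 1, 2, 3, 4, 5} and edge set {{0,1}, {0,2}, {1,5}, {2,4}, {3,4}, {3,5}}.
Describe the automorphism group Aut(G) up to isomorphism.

G is 2-regular and connected on 6 vertices, i.e. the cycle C_6. C_6 has 6 rotations and 6 reflections, so Aut(C_6) ≅ D_6 of order 12.

D_6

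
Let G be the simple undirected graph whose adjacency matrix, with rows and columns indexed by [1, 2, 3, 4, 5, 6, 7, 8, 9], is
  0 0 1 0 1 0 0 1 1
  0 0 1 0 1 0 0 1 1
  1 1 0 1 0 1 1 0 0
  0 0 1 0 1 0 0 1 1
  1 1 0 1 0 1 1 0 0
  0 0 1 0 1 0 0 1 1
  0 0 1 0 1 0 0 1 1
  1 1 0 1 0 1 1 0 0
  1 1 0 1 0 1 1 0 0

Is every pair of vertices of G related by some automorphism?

No

Automorphisms preserve degree, but G has vertices of degree 4 and vertices of degree 5; no automorphism maps one to the other, so G is not vertex-transitive.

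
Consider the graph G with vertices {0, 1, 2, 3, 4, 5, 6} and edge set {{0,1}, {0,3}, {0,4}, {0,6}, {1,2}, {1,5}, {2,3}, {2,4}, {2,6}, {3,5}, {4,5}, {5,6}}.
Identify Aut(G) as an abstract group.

The vertices split by degree into {0, 2, 5} (degree 4) and {1, 3, 4, 6} (degree 3); every edge runs between the two parts, so G is the complete bipartite graph K_{3,4}. Automorphisms preserve the bipartition setwise (since the parts differ in size) and act as S_3 × S_4 within it; |Aut| = 144.

S_3 × S_4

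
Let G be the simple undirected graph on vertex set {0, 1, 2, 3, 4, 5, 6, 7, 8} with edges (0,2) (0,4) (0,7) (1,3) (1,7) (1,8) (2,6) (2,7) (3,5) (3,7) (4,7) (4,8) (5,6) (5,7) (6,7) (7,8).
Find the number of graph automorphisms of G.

Vertex 7 is the unique vertex of degree 8; the remaining 8 vertices each have degree 3 and induce a cycle, so G is the wheel on 9 vertices with hub 7. With the hub fixed, the remaining symmetry is that of the rim cycle C_8, giving the dihedral group D_8.

16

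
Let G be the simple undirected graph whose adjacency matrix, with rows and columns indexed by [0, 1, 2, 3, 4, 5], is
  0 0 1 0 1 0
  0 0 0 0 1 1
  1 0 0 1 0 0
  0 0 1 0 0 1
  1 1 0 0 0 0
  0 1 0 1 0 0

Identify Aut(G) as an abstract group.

the dihedral group of order 12

G is 2-regular and connected on 6 vertices, i.e. the cycle C_6. The automorphisms of the 6-cycle are exactly the symmetries of a regular 6-gon: the dihedral group D_6, |D_6| = 12.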